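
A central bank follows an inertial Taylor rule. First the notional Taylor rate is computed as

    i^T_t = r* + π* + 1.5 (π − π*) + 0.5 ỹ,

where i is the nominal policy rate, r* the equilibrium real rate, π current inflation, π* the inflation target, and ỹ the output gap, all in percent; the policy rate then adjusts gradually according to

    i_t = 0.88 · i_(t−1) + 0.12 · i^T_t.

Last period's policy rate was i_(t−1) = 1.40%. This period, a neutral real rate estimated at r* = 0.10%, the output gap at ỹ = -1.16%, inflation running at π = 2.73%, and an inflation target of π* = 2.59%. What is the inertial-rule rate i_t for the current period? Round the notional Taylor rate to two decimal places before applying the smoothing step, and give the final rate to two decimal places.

i^T_t = 0.10 + 2.59 + 1.5 × (2.73 − 2.59) + 0.5 × (-1.16)
   = 0.10 + 2.59 + 0.21 − 0.58 = 2.32
i_t = 0.88 × 1.40 + 0.12 × 2.32 = 1.232 + 0.2784 = 1.51

1.51%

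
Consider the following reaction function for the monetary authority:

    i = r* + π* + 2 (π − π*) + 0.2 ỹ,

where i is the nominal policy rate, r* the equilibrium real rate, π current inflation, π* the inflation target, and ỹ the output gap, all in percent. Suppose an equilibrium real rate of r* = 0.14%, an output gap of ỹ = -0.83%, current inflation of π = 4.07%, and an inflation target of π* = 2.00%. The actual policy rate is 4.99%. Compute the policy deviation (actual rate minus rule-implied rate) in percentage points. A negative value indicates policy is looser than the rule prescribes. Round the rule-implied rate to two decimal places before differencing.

i = 0.14 + 2.00 + 2 × (4.07 − 2.00) + 0.2 × (-0.83)
   = 0.14 + 2 + 4.14 − 0.166 = 6.11
Deviation = 4.99 − 6.11 = -1.12 pp.

-1.12 pp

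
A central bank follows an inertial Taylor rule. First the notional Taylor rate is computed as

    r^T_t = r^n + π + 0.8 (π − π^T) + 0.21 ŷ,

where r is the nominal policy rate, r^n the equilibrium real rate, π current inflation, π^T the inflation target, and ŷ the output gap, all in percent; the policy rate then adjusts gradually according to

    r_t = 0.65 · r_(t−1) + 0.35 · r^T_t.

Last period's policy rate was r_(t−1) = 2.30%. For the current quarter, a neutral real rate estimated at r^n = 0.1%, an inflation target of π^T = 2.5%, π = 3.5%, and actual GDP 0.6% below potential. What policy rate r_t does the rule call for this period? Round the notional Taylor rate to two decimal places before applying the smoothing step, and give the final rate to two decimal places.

Output 0.6% below potential → ŷ = -0.6.
r^T_t = 0.1 + 3.5 + 0.8 × (3.5 − 2.5) + 0.21 × (-0.6)
   = 0.1 + 3.5 + 0.8 − 0.126 = 4.27
r_t = 0.65 × 2.30 + 0.35 × 4.27 = 1.495 + 1.4945 = 2.99

2.99%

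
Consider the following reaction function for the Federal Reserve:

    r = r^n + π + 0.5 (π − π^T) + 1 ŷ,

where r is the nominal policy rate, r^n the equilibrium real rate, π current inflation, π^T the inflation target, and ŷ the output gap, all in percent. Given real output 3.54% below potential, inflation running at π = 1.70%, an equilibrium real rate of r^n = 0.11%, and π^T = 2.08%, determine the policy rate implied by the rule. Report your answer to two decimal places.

Output 3.54% below potential → ŷ = -3.54.
r = 0.11 + 1.70 + 0.5 × (1.70 − 2.08) + 1 × (-3.54)
   = 0.11 + 1.7 − 0.19 − 3.54 = -1.92

-1.92%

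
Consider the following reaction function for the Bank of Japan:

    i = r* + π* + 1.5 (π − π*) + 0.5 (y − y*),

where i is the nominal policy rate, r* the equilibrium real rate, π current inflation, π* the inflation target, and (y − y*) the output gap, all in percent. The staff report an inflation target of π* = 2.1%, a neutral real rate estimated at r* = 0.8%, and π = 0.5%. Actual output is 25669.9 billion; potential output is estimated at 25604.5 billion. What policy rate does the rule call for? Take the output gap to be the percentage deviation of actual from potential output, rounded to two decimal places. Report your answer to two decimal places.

0.63%

Output gap = 100 × (25669.9 − 25604.5) / 25604.5 = 0.26%.
i = 0.80 + 2.10 + 1.5 × (0.50 − 2.10) + 0.5 × 0.26
   = 0.80 + 2.1 − 2.4 + 0.13 = 0.63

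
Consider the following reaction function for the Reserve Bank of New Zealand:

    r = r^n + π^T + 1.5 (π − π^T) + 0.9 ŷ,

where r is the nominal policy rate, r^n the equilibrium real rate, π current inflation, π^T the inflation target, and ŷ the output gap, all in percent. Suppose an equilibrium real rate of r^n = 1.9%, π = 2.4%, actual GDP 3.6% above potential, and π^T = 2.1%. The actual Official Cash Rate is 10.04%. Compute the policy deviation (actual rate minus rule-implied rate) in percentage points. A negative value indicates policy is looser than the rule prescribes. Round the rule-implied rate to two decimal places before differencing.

Output 3.6% above potential → ŷ = 3.6.
r = 1.9 + 2.1 + 1.5 × (2.4 − 2.1) + 0.9 × 3.6
   = 1.9 + 2.1 + 0.45 + 3.24 = 7.69
Deviation = 10.04 − 7.69 = 2.35 pp.

2.35 pp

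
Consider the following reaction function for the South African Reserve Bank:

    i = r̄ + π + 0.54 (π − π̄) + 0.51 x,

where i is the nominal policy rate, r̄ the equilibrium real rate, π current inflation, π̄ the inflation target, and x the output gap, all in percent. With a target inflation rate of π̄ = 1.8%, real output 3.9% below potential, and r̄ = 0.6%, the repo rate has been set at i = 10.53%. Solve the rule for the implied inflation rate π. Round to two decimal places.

Output 3.9% below potential → x = -3.9.
Collecting π: i = r̄ + (1 + 0.54) π − 0.54 π̄ + 0.51 x
1.54 π = 10.53 − 0.6 + 0.54 × 1.8 − 0.51 × (-3.9) = 12.891
π = 12.891 / 1.54 = 8.37

8.37%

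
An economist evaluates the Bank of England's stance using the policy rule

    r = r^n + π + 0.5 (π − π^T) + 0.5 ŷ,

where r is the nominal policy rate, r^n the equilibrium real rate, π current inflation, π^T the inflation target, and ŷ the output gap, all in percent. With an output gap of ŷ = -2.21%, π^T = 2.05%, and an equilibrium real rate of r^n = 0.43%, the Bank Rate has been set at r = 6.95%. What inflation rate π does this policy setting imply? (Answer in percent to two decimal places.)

5.77%

Collecting π: r = r^n + (1 + 0.5) π − 0.5 π^T + 0.5 ŷ
1.5 π = 6.95 − 0.43 + 0.5 × 2.05 − 0.5 × (-2.21) = 8.65
π = 8.65 / 1.5 = 5.77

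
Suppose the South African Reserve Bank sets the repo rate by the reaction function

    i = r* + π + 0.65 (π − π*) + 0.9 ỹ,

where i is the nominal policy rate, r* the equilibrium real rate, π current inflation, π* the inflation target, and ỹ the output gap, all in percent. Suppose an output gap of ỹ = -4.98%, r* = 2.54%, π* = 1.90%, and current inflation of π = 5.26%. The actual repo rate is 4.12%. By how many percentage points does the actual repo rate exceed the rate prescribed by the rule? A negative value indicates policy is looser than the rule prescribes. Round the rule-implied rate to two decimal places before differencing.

-1.38 pp

i = 2.54 + 5.26 + 0.65 × (5.26 − 1.90) + 0.9 × (-4.98)
   = 2.54 + 5.26 + 2.184 − 4.482 = 5.50
Deviation = 4.12 − 5.50 = -1.38 pp.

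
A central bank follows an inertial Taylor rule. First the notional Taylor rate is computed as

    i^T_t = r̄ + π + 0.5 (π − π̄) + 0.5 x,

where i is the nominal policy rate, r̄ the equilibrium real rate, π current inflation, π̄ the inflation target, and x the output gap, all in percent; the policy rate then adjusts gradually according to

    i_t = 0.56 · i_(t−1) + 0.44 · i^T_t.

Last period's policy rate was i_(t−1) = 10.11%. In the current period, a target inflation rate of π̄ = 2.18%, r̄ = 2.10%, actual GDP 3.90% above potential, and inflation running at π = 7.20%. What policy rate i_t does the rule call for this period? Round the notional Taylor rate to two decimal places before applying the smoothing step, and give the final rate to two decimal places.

Output 3.90% above potential → x = 3.90.
i^T_t = 2.10 + 7.20 + 0.5 × (7.20 − 2.18) + 0.5 × 3.90
   = 2.10 + 7.2 + 2.51 + 1.95 = 13.76
i_t = 0.56 × 10.11 + 0.44 × 13.76 = 5.6616 + 6.0544 = 11.72

11.72%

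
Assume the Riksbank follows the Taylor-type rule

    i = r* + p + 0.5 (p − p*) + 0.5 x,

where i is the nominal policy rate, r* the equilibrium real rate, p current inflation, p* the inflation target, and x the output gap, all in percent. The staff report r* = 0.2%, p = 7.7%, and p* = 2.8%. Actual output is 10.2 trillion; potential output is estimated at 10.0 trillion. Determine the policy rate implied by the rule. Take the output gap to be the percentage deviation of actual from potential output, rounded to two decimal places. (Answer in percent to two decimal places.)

11.35%

Output gap = 100 × (10.2 − 10.0) / 10.0 = 2.00%.
i = 0.20 + 7.70 + 0.5 × (7.70 − 2.80) + 0.5 × 2.00
   = 0.20 + 7.7 + 2.45 + 1 = 11.35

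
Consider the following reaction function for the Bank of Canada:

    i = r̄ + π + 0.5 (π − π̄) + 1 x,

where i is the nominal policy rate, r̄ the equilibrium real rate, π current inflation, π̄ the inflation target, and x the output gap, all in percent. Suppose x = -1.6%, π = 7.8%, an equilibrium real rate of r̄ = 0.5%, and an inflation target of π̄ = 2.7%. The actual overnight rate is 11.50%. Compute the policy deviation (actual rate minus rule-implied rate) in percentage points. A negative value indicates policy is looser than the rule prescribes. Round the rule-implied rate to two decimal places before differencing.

i = 0.5 + 7.8 + 0.5 × (7.8 − 2.7) + 1 × (-1.6)
   = 0.5 + 7.8 + 2.55 − 1.6 = 9.25
Deviation = 11.50 − 9.25 = 2.25 pp.

2.25 pp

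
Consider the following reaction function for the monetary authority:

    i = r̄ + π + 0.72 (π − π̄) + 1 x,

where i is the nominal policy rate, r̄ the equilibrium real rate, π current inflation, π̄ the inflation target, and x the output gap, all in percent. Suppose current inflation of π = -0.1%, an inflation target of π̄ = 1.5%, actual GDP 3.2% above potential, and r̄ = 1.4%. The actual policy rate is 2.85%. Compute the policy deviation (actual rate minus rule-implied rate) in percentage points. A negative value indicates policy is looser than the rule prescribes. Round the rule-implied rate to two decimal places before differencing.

Output 3.2% above potential → x = 3.2.
i = 1.4 + (-0.1) + 0.72 × (-0.1 − 1.5) + 1 × 3.2
   = 1.4 − 0.1 − 1.152 + 3.2 = 3.35
Deviation = 2.85 − 3.35 = -0.50 pp.

-0.50 pp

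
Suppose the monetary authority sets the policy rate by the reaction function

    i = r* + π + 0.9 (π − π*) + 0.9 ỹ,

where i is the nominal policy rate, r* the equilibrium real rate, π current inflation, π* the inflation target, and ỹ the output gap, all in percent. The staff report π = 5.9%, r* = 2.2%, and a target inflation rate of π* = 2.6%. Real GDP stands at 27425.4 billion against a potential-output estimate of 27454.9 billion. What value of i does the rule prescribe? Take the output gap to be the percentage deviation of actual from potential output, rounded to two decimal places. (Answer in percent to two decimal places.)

Output gap = 100 × (27425.4 − 27454.9) / 27454.9 = -0.11%.
i = 2.20 + 5.90 + 0.9 × (5.90 − 2.60) + 0.9 × (-0.11)
   = 2.20 + 5.9 + 2.97 − 0.099 = 10.97

10.97%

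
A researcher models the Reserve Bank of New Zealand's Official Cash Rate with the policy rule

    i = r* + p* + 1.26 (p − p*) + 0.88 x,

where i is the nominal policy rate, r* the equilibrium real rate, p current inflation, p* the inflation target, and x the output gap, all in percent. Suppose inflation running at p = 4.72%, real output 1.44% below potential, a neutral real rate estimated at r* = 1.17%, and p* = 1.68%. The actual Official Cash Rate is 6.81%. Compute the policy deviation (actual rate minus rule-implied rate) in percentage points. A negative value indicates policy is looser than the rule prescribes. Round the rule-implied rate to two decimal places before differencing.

Output 1.44% below potential → x = -1.44.
i = 1.17 + 1.68 + 1.26 × (4.72 − 1.68) + 0.88 × (-1.44)
   = 1.17 + 1.68 + 3.8304 − 1.2672 = 5.41
Deviation = 6.81 − 5.41 = 1.40 pp.

1.40 pp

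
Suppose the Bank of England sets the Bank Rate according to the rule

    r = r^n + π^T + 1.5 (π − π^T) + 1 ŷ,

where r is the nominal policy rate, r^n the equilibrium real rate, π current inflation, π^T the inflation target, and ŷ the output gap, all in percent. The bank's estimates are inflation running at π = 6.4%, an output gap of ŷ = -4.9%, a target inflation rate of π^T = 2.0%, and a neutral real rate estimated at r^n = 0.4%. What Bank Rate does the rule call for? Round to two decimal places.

4.10%

r = 0.4 + 2.0 + 1.5 × (6.4 − 2.0) + 1 × (-4.9)
   = 0.4 + 2 + 6.6 − 4.9 = 4.10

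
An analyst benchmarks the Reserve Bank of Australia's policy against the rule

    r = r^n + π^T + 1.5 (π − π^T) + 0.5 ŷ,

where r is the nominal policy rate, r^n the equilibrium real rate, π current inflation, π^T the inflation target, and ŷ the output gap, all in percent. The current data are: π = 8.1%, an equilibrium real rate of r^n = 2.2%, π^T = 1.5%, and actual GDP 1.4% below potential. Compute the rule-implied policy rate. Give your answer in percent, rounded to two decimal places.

Output 1.4% below potential → ŷ = -1.4.
r = 2.2 + 1.5 + 1.5 × (8.1 − 1.5) + 0.5 × (-1.4)
   = 2.2 + 1.5 + 9.9 − 0.7 = 12.90

12.90%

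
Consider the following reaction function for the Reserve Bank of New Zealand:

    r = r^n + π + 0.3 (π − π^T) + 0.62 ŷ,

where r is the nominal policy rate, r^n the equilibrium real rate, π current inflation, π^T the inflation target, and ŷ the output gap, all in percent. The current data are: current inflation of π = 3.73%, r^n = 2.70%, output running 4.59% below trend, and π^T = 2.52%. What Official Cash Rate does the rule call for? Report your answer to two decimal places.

Output 4.59% below potential → ŷ = -4.59.
r = 2.70 + 3.73 + 0.3 × (3.73 − 2.52) + 0.62 × (-4.59)
   = 2.70 + 3.73 + 0.363 − 2.8458 = 3.95

3.95%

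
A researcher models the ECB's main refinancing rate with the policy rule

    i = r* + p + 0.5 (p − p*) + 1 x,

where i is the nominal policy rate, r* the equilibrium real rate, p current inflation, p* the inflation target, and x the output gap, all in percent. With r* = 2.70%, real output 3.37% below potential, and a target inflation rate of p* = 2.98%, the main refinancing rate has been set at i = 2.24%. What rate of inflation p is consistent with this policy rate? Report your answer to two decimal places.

2.93%

Output 3.37% below potential → x = -3.37.
Collecting p: i = r* + (1 + 0.5) p − 0.5 p* + 1 x
1.5 p = 2.24 − 2.70 + 0.5 × 2.98 − 1 × (-3.37) = 4.4
p = 4.4 / 1.5 = 2.93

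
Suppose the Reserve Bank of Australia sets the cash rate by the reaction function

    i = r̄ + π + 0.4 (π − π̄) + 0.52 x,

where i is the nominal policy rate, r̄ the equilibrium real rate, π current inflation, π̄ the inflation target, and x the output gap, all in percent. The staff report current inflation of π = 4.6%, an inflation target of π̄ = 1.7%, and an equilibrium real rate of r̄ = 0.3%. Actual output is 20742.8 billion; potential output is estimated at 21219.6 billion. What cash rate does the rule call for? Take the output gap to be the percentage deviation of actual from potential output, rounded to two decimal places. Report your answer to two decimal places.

4.89%

Output gap = 100 × (20742.8 − 21219.6) / 21219.6 = -2.25%.
i = 0.30 + 4.60 + 0.4 × (4.60 − 1.70) + 0.52 × (-2.25)
   = 0.30 + 4.6 + 1.16 − 1.17 = 4.89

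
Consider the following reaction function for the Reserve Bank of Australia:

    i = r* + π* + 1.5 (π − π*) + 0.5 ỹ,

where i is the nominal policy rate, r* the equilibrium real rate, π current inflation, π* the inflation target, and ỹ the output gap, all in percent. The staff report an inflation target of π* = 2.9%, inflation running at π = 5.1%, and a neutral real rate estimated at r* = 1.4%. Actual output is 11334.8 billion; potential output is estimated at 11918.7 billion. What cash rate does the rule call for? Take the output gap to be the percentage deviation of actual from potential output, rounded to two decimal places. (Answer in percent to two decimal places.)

5.15%

Output gap = 100 × (11334.8 − 11918.7) / 11918.7 = -4.90%.
i = 1.40 + 2.90 + 1.5 × (5.10 − 2.90) + 0.5 × (-4.90)
   = 1.40 + 2.9 + 3.3 − 2.45 = 5.15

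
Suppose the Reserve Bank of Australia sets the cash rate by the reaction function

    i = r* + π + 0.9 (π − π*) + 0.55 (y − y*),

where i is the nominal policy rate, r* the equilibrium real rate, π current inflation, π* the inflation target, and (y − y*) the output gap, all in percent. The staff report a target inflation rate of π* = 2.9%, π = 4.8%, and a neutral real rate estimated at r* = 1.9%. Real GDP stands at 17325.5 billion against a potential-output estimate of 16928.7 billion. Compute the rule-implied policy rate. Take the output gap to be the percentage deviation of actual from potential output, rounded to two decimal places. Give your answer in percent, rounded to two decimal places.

9.70%

Output gap = 100 × (17325.5 − 16928.7) / 16928.7 = 2.34%.
i = 1.90 + 4.80 + 0.9 × (4.80 − 2.90) + 0.55 × 2.34
   = 1.90 + 4.8 + 1.71 + 1.287 = 9.70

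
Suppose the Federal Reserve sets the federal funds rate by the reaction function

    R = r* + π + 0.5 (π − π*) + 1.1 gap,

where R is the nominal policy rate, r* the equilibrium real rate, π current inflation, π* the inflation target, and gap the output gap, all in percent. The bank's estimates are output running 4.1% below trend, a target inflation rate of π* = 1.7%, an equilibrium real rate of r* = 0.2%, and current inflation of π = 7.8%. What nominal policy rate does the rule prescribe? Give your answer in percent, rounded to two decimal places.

6.54%

Output 4.1% below potential → gap = -4.1.
R = 0.2 + 7.8 + 0.5 × (7.8 − 1.7) + 1.1 × (-4.1)
   = 0.2 + 7.8 + 3.05 − 4.51 = 6.54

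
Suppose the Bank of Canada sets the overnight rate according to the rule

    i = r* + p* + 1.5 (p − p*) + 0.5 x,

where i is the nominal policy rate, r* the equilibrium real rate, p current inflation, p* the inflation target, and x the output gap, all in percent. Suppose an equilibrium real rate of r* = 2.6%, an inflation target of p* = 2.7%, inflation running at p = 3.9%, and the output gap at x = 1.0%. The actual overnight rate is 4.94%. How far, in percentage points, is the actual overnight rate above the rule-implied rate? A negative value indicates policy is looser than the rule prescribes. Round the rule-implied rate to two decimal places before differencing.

i = 2.6 + 2.7 + 1.5 × (3.9 − 2.7) + 0.5 × 1.0
   = 2.6 + 2.7 + 1.8 + 0.5 = 7.60
Deviation = 4.94 − 7.60 = -2.66 pp.

-2.66 pp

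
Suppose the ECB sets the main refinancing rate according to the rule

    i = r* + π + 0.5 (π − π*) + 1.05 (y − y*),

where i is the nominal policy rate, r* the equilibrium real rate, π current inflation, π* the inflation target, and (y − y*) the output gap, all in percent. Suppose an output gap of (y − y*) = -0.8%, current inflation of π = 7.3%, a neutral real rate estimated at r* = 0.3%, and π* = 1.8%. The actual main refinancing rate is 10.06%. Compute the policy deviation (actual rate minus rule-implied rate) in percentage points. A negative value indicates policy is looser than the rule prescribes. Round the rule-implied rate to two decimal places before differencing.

i = 0.3 + 7.3 + 0.5 × (7.3 − 1.8) + 1.05 × (-0.8)
   = 0.3 + 7.3 + 2.75 − 0.84 = 9.51
Deviation = 10.06 − 9.51 = 0.55 pp.

0.55 pp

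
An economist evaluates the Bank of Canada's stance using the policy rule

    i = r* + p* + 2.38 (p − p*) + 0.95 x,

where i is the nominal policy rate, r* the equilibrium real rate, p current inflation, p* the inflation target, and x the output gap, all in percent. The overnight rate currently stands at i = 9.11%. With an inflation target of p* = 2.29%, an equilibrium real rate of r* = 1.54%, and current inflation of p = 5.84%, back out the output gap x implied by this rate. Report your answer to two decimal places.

-3.34%

0.95 x = 9.11 − 1.54 − 2.29 − 2.38 × (5.84 − 2.29) = -3.169
x = -3.169 / 0.95 = -3.34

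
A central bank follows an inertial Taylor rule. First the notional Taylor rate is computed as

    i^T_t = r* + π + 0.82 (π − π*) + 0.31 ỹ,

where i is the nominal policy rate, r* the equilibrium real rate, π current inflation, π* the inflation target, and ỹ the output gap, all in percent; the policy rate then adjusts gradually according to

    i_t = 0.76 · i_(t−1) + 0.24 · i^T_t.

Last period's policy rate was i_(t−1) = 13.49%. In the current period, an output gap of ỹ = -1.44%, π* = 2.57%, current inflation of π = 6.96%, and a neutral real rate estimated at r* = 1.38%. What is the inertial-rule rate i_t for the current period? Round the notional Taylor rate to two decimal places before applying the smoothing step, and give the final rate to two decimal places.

i^T_t = 1.38 + 6.96 + 0.82 × (6.96 − 2.57) + 0.31 × (-1.44)
   = 1.38 + 6.96 + 3.5998 − 0.4464 = 11.49
i_t = 0.76 × 13.49 + 0.24 × 11.49 = 10.2524 + 2.7576 = 13.01

13.01%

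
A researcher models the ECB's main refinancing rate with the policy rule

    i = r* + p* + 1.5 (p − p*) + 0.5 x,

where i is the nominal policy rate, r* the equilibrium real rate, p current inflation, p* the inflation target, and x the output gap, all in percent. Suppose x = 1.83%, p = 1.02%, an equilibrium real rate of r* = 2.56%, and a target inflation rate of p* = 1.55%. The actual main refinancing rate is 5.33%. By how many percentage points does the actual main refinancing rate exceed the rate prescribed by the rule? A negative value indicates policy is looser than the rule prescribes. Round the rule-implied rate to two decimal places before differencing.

i = 2.56 + 1.55 + 1.5 × (1.02 − 1.55) + 0.5 × 1.83
   = 2.56 + 1.55 − 0.795 + 0.915 = 4.23
Deviation = 5.33 − 4.23 = 1.10 pp.

1.10 pp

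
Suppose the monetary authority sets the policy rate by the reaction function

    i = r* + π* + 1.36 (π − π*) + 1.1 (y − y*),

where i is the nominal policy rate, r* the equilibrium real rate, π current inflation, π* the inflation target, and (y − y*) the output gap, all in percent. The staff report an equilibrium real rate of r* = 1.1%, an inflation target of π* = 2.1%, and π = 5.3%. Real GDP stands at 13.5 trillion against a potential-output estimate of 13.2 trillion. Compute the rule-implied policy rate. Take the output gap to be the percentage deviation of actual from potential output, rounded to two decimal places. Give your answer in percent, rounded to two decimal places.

10.05%

Output gap = 100 × (13.5 − 13.2) / 13.2 = 2.27%.
i = 1.10 + 2.10 + 1.36 × (5.30 − 2.10) + 1.1 × 2.27
   = 1.10 + 2.1 + 4.352 + 2.497 = 10.05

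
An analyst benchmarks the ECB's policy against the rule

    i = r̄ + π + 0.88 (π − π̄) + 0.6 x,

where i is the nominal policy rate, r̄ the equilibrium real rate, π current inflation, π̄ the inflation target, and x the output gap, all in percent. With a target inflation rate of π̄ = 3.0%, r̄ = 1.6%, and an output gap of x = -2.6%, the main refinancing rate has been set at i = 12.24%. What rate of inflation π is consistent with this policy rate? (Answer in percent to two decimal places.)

7.89%

Collecting π: i = r̄ + (1 + 0.88) π − 0.88 π̄ + 0.6 x
1.88 π = 12.24 − 1.6 + 0.88 × 3.0 − 0.6 × (-2.6) = 14.84
π = 14.84 / 1.88 = 7.89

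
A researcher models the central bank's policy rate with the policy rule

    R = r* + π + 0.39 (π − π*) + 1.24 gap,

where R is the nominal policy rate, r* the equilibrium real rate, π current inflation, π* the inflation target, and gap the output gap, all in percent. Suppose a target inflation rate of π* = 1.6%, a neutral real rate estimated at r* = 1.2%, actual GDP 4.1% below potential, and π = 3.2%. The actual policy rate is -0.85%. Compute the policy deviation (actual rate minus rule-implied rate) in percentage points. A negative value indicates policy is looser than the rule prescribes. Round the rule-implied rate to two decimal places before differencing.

Output 4.1% below potential → gap = -4.1.
R = 1.2 + 3.2 + 0.39 × (3.2 − 1.6) + 1.24 × (-4.1)
   = 1.2 + 3.2 + 0.624 − 5.084 = -0.06
Deviation = -0.85 − (-0.06) = -0.79 pp.

-0.79 pp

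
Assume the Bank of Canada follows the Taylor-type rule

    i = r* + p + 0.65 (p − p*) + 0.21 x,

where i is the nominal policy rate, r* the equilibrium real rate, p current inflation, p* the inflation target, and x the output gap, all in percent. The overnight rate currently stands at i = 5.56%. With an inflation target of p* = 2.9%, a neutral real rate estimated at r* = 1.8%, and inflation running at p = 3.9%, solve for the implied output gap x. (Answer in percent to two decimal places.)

0.21 x = 5.56 − 1.8 − 3.9 − 0.65 × (3.9 − 2.9) = -0.79
x = -0.79 / 0.21 = -3.76

-3.76%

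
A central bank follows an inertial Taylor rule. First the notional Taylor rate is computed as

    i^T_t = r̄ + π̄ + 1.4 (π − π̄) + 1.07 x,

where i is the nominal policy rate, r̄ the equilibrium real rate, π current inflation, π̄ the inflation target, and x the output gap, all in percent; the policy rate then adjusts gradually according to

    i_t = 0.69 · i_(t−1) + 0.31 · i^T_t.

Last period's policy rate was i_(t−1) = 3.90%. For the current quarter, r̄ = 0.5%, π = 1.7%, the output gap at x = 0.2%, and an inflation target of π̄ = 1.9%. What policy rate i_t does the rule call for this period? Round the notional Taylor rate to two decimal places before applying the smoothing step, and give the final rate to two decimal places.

i^T_t = 0.5 + 1.9 + 1.4 × (1.7 − 1.9) + 1.07 × 0.2
   = 0.5 + 1.9 − 0.28 + 0.214 = 2.33
i_t = 0.69 × 3.90 + 0.31 × 2.33 = 2.691 + 0.7223 = 3.41

3.41%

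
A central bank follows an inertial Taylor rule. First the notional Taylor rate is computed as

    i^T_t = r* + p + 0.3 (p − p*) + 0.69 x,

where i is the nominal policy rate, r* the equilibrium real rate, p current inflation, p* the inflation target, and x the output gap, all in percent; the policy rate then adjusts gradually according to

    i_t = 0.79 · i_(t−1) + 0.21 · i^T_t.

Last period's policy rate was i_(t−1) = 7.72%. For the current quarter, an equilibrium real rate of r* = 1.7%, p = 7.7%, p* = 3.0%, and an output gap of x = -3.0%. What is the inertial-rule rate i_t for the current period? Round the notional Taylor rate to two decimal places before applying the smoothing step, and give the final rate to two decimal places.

7.93%

i^T_t = 1.7 + 7.7 + 0.3 × (7.7 − 3.0) + 0.69 × (-3.0)
   = 1.7 + 7.7 + 1.41 − 2.07 = 8.74
i_t = 0.79 × 7.72 + 0.21 × 8.74 = 6.0988 + 1.8354 = 7.93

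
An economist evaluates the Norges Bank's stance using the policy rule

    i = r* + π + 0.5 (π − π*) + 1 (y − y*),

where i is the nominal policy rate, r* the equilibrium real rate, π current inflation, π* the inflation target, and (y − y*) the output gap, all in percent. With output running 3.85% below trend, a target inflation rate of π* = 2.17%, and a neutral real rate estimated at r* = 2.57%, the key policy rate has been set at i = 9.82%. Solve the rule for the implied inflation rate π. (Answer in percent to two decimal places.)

Output 3.85% below potential → (y − y*) = -3.85.
Collecting π: i = r* + (1 + 0.5) π − 0.5 π* + 1 (y − y*)
1.5 π = 9.82 − 2.57 + 0.5 × 2.17 − 1 × (-3.85) = 12.185
π = 12.185 / 1.5 = 8.12

8.12%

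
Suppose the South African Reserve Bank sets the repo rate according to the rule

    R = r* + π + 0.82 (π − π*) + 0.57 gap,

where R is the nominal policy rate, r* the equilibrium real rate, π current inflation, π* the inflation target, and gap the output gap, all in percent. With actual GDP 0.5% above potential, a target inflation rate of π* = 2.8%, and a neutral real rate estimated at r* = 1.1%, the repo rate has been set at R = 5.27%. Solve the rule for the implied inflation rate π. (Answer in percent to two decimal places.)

Output 0.5% above potential → gap = 0.5.
Collecting π: R = r* + (1 + 0.82) π − 0.82 π* + 0.57 gap
1.82 π = 5.27 − 1.1 + 0.82 × 2.8 − 0.57 × 0.5 = 6.181
π = 6.181 / 1.82 = 3.40

3.40%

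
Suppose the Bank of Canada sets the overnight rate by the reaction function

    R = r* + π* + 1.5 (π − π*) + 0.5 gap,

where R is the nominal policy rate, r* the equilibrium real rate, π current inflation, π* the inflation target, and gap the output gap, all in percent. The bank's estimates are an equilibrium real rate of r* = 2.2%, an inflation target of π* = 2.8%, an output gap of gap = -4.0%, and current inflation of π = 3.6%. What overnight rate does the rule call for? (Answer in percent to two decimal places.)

4.20%

R = 2.2 + 2.8 + 1.5 × (3.6 − 2.8) + 0.5 × (-4.0)
   = 2.2 + 2.8 + 1.2 − 2 = 4.20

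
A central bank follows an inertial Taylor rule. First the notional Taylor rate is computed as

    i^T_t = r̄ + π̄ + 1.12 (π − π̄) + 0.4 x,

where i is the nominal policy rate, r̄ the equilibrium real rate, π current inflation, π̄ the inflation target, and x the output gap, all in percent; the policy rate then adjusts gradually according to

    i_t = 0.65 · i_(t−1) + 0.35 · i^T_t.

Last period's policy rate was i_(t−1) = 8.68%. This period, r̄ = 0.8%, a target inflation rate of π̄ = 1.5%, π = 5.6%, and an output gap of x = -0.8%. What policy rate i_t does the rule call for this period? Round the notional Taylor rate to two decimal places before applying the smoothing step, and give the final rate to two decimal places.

i^T_t = 0.8 + 1.5 + 1.12 × (5.6 − 1.5) + 0.4 × (-0.8)
   = 0.8 + 1.5 + 4.592 − 0.32 = 6.57
i_t = 0.65 × 8.68 + 0.35 × 6.57 = 5.642 + 2.2995 = 7.94

7.94%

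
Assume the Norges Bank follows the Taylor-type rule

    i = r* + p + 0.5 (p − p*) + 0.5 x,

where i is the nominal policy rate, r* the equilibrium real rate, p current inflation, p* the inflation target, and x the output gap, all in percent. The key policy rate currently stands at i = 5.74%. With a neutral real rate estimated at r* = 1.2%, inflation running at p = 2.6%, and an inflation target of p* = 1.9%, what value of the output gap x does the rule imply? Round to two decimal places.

3.18%

0.5 x = 5.74 − 1.2 − 2.6 − 0.5 × (2.6 − 1.9) = 1.59
x = 1.59 / 0.5 = 3.18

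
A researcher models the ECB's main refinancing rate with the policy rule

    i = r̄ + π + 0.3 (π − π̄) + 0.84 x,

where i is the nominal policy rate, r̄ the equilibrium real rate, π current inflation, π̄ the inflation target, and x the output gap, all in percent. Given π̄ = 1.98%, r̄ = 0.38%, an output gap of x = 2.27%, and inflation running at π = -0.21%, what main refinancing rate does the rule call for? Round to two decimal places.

1.42%

i = 0.38 + (-0.21) + 0.3 × (-0.21 − 1.98) + 0.84 × 2.27
   = 0.38 − 0.21 − 0.657 + 1.9068 = 1.42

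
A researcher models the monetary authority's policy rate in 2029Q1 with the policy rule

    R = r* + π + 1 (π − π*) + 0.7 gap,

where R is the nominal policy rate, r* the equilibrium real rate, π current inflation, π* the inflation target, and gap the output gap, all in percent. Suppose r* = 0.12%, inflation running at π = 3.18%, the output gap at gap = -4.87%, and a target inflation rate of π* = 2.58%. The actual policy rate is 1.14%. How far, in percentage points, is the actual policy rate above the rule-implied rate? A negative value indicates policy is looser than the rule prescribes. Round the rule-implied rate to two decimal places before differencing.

0.65 pp

R = 0.12 + 3.18 + 1 × (3.18 − 2.58) + 0.7 × (-4.87)
   = 0.12 + 3.18 + 0.6 − 3.409 = 0.49
Deviation = 1.14 − 0.49 = 0.65 pp.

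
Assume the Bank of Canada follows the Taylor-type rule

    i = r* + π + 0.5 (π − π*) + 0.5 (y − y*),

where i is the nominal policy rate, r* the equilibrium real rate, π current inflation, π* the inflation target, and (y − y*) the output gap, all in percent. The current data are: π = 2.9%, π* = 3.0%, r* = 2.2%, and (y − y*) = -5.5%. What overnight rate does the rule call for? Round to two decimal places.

2.30%

i = 2.2 + 2.9 + 0.5 × (2.9 − 3.0) + 0.5 × (-5.5)
   = 2.2 + 2.9 − 0.05 − 2.75 = 2.30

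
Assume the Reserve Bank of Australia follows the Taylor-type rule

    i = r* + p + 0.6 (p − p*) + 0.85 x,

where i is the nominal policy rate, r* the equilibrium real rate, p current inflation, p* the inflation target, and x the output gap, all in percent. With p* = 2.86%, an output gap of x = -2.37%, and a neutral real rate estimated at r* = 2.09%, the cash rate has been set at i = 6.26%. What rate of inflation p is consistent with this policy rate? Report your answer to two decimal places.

4.94%

Collecting p: i = r* + (1 + 0.6) p − 0.6 p* + 0.85 x
1.6 p = 6.26 − 2.09 + 0.6 × 2.86 − 0.85 × (-2.37) = 7.9005
p = 7.9005 / 1.6 = 4.94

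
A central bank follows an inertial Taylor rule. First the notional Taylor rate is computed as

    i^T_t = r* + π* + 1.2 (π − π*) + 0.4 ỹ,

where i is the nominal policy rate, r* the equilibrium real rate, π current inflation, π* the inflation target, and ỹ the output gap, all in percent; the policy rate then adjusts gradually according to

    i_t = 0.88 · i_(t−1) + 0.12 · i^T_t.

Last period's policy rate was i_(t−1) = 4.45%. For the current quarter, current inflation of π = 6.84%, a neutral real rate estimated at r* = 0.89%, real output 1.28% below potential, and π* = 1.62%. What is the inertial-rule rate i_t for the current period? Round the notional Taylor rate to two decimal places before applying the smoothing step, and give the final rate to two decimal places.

4.91%

Output 1.28% below potential → ỹ = -1.28.
i^T_t = 0.89 + 1.62 + 1.2 × (6.84 − 1.62) + 0.4 × (-1.28)
   = 0.89 + 1.62 + 6.264 − 0.512 = 8.26
i_t = 0.88 × 4.45 + 0.12 × 8.26 = 3.916 + 0.9912 = 4.91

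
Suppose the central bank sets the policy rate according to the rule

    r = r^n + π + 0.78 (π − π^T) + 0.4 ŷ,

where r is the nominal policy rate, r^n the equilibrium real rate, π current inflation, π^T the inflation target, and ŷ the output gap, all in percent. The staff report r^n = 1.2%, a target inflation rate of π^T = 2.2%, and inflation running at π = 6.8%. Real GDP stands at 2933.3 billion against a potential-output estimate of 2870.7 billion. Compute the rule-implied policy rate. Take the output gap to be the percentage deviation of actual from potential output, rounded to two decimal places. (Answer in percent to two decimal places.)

Output gap = 100 × (2933.3 − 2870.7) / 2870.7 = 2.18%.
r = 1.20 + 6.80 + 0.78 × (6.80 − 2.20) + 0.4 × 2.18
   = 1.20 + 6.8 + 3.588 + 0.872 = 12.46

12.46%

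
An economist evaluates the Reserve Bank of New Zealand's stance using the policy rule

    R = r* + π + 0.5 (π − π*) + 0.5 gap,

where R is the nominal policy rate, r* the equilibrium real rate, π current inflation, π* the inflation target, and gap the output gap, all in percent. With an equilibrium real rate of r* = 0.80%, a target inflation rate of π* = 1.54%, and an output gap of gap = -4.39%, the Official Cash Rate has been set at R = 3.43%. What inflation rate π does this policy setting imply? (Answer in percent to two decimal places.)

Collecting π: R = r* + (1 + 0.5) π − 0.5 π* + 0.5 gap
1.5 π = 3.43 − 0.80 + 0.5 × 1.54 − 0.5 × (-4.39) = 5.595
π = 5.595 / 1.5 = 3.73

3.73%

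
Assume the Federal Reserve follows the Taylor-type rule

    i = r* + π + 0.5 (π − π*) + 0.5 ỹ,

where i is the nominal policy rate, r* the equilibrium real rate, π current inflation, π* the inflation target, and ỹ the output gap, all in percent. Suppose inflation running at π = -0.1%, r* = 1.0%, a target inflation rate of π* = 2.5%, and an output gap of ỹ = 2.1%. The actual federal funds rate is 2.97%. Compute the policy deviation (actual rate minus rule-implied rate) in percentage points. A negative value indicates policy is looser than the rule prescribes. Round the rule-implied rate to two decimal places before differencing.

i = 1.0 + (-0.1) + 0.5 × (-0.1 − 2.5) + 0.5 × 2.1
   = 1.0 − 0.1 − 1.3 + 1.05 = 0.65
Deviation = 2.97 − 0.65 = 2.32 pp.

2.32 pp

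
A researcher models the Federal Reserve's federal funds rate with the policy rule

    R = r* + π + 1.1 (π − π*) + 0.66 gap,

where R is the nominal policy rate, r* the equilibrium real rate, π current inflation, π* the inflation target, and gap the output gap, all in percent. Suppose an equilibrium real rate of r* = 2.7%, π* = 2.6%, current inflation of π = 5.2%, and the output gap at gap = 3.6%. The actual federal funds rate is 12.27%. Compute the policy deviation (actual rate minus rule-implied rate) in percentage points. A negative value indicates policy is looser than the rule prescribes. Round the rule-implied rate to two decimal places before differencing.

R = 2.7 + 5.2 + 1.1 × (5.2 − 2.6) + 0.66 × 3.6
   = 2.7 + 5.2 + 2.86 + 2.376 = 13.14
Deviation = 12.27 − 13.14 = -0.87 pp.

-0.87 pp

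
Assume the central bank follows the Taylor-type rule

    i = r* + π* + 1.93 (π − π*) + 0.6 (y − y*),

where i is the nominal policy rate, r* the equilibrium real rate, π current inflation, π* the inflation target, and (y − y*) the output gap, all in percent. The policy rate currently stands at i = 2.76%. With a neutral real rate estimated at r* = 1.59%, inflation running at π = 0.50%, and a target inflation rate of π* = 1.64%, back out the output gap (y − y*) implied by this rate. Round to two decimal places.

0.6 (y − y*) = 2.76 − 1.59 − 1.64 − 1.93 × (0.50 − 1.64) = 1.7302
(y − y*) = 1.7302 / 0.6 = 2.88

2.88%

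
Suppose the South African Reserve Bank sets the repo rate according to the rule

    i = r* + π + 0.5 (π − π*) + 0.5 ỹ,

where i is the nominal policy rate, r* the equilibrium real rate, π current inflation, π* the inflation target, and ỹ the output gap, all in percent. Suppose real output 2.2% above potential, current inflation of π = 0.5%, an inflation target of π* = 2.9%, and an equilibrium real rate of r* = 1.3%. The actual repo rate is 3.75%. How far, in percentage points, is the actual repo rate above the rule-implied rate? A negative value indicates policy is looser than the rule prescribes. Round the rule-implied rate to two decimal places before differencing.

2.05 pp

Output 2.2% above potential → ỹ = 2.2.
i = 1.3 + 0.5 + 0.5 × (0.5 − 2.9) + 0.5 × 2.2
   = 1.3 + 0.5 − 1.2 + 1.1 = 1.70
Deviation = 3.75 − 1.70 = 2.05 pp.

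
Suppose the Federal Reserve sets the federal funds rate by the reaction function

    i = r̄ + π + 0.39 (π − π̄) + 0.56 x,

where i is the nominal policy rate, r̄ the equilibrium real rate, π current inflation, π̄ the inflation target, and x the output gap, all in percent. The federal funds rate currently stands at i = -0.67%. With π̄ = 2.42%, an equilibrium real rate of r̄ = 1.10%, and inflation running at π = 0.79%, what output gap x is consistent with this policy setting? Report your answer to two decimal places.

-3.44%

0.56 x = -0.67 − 1.10 − 0.79 − 0.39 × (0.79 − 2.42) = -1.9243
x = -1.9243 / 0.56 = -3.44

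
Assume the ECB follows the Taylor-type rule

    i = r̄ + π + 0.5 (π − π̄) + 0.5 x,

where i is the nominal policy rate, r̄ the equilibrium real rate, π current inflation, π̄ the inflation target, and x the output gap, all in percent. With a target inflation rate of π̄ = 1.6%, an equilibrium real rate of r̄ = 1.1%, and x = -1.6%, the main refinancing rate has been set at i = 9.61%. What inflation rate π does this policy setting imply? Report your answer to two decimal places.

6.74%

Collecting π: i = r̄ + (1 + 0.5) π − 0.5 π̄ + 0.5 x
1.5 π = 9.61 − 1.1 + 0.5 × 1.6 − 0.5 × (-1.6) = 10.11
π = 10.11 / 1.5 = 6.74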